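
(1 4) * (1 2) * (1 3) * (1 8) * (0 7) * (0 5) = (0 7 5) (1 4 2 3 8) 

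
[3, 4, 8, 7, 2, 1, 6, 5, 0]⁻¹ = [8, 5, 4, 0, 1, 7, 6, 3, 2]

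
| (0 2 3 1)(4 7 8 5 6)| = 20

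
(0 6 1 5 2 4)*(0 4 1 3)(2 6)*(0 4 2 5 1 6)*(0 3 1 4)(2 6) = (0 5 3)(1 4 6)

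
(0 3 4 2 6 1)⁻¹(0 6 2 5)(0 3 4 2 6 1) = (1 6 5 3)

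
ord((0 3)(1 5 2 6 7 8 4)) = 14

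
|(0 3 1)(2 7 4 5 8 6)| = 6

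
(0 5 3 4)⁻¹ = (0 4 3 5)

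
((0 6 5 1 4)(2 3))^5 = (2 3)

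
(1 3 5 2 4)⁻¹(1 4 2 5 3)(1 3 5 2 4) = (1 4 2 5 3)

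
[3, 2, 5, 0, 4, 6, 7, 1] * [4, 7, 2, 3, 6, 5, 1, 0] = [3, 2, 5, 4, 6, 1, 0, 7]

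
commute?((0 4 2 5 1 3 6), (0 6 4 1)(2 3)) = no:(0 4 2 5 1 3 6)*(0 6 4 1)(2 3) = (0 1 2 5)(3 4), (0 6 4 1)(2 3)*(0 4 2 5 1 3 6) = (1 4 3 5)(2 6)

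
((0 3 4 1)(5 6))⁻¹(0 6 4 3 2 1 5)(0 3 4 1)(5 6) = (0 6 3 5 1 4 2)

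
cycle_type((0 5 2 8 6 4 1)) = 7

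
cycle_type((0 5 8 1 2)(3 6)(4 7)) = 2^2.5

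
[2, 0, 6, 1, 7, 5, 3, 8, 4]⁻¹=[1, 3, 0, 6, 8, 5, 2, 4, 7]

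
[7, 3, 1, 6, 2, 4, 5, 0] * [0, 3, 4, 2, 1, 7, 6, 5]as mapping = [0→5, 1→2, 2→3, 3→6, 4→4, 5→1, 6→7, 7→0]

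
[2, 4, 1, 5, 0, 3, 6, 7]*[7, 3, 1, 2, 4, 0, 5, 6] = [1, 4, 3, 0, 7, 2, 5, 6]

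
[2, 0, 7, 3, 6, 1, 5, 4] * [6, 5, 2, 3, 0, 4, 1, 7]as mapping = [0→2, 1→6, 2→7, 3→3, 4→1, 5→5, 6→4, 7→0]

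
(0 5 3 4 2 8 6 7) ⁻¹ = (0 7 6 8 2 4 3 5) 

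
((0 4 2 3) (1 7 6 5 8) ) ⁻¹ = (0 3 2 4) (1 8 5 6 7) 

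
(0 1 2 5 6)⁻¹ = (0 6 5 2 1)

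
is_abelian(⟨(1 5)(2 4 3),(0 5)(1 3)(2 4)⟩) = no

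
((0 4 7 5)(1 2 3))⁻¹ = (0 5 7 4)(1 3 2)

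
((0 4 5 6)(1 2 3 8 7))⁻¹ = (0 6 5 4)(1 7 8 3 2)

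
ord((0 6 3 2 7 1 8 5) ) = 8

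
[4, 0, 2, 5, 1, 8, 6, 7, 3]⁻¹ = [1, 4, 2, 8, 0, 3, 6, 7, 5]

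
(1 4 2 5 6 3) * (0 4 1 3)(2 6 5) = (0 4 6)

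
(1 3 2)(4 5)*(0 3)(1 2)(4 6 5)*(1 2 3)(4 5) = (0 1)(2 3)(4 5 6)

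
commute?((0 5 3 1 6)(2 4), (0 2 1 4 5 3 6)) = no:(0 5 3 1 6)(2 4)*(0 2 1 4 5 3 6) = (0 3 4 1)(2 5 6), (0 2 1 4 5 3 6)*(0 5 3 1 6)(2 4) = (0 4 3)(1 2 6 5)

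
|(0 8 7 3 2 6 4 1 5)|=9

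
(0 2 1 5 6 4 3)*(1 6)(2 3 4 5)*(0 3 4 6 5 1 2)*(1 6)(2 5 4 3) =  (0 3 2 4 1)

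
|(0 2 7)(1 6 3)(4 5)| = 6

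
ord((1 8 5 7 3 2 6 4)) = 8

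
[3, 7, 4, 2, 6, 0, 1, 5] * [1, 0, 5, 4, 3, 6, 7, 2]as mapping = [0→4, 1→2, 2→3, 3→5, 4→7, 5→1, 6→0, 7→6]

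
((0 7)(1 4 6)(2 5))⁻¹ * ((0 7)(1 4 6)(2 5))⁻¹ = (1 4 6)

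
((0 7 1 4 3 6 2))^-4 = (0 4 2 1 6 7 3)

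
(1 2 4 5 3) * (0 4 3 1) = (0 4 5 1 2 3) 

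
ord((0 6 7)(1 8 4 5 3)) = 15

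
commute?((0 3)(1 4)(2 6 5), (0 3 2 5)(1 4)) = no:(0 3)(1 4)(2 6 5)*(0 3 2 5)(1 4) = (0 2 6), (0 3 2 5)(1 4)*(0 3)(1 4)(2 6 5) = (3 6 5)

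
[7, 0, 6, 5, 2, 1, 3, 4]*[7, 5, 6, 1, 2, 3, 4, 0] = [0, 7, 4, 3, 6, 5, 1, 2]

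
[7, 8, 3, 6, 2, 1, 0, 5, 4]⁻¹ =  [6, 5, 4, 2, 8, 7, 3, 0, 1]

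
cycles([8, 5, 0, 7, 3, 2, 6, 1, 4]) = (0 8 4 3 7 1 5 2)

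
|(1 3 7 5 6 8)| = 6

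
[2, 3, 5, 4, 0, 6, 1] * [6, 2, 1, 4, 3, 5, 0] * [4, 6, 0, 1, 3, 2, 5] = [6, 3, 2, 1, 5, 4, 0]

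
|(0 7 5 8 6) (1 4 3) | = 15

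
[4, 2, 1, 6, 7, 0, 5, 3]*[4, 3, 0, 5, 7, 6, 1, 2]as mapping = [0→7, 1→0, 2→3, 3→1, 4→2, 5→4, 6→6, 7→5]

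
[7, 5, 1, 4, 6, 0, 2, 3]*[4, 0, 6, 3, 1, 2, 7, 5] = [5, 2, 0, 1, 7, 4, 6, 3]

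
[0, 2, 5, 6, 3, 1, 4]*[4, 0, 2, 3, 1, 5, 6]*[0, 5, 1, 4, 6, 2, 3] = [6, 1, 2, 3, 4, 0, 5]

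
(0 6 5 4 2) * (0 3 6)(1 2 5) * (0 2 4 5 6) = (0 2 3)(1 4 6)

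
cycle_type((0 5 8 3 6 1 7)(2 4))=2.7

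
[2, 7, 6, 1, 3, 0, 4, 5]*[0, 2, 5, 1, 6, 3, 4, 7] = [5, 7, 4, 2, 1, 0, 6, 3]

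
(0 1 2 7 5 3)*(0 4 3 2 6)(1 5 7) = (0 5 2 1 6)(3 4)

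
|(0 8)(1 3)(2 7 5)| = 6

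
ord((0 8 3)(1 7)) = 6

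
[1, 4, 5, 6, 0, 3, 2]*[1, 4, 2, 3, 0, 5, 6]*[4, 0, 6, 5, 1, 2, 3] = [1, 4, 2, 3, 0, 5, 6]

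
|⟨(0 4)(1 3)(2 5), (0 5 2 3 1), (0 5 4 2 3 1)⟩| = 720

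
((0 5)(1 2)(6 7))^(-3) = (0 5)(1 2)(6 7)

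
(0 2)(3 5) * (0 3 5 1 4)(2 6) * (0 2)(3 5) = (0 6)(1 4 2 5 3)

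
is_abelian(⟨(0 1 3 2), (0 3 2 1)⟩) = no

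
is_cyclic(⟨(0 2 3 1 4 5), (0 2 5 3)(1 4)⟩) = no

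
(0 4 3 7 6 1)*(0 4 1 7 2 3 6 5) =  (0 1 4 6 7 5)(2 3)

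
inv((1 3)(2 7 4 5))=(1 3)(2 5 4 7)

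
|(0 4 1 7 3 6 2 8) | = 8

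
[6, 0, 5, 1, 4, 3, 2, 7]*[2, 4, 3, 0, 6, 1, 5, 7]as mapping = [0→5, 1→2, 2→1, 3→4, 4→6, 5→0, 6→3, 7→7]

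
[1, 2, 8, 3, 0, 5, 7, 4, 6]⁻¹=[4, 0, 1, 3, 7, 5, 8, 6, 2]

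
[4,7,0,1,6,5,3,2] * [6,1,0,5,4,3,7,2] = [4,2,6,1,7,3,5,0]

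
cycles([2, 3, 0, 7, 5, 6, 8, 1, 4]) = (0 2)(1 3 7)(4 5 6 8)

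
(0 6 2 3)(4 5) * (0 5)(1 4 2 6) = (0 1 4)(2 3 5)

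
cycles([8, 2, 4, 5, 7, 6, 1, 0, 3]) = (0 8 3 5 6 1 2 4 7)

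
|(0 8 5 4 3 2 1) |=7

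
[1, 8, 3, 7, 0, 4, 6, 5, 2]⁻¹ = [4, 0, 8, 2, 5, 7, 6, 3, 1]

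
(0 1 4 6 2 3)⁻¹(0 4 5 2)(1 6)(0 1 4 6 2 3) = (1 6 5 3)(2 4)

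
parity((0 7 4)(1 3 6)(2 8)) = odd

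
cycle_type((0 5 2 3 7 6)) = 6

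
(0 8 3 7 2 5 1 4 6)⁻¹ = (0 6 4 1 5 2 7 3 8)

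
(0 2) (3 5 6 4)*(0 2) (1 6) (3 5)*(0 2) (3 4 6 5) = (0 2) (1 5) (3 4) 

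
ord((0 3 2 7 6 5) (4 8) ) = 6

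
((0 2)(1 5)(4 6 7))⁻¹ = (0 2)(1 5)(4 7 6)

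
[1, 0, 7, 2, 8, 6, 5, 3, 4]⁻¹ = [1, 0, 3, 7, 8, 6, 5, 2, 4]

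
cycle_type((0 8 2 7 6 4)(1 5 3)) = 3.6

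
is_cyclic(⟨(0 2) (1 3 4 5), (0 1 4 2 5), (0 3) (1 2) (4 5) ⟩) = no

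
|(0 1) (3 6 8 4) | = 4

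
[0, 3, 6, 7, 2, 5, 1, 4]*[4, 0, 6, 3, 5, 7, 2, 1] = [4, 3, 2, 1, 6, 7, 0, 5]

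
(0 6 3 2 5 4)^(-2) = (0 5 3)(2 6 4)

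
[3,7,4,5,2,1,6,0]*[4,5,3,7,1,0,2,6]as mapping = [0→7,1→6,2→1,3→0,4→3,5→5,6→2,7→4]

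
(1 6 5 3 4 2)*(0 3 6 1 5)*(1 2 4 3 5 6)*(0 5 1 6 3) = (0 1 2 3)(5 6)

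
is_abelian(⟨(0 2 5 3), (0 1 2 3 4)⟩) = no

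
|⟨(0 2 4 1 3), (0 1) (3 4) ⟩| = 60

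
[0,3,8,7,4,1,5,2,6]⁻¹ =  [0,5,7,1,4,6,8,3,2]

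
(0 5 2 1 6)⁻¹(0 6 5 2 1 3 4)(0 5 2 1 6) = (0 2 1 6 3 4 5)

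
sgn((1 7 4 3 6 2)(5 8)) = 1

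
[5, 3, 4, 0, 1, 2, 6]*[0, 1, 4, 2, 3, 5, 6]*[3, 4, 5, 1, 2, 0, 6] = [0, 5, 1, 3, 4, 2, 6]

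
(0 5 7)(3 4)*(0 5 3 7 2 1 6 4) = (0 3)(1 6 4 7 5 2)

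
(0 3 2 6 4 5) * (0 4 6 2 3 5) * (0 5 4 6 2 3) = (0 4 5 6 2 3)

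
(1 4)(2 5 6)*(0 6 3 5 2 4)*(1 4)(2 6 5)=(0 5 3 2 6 1)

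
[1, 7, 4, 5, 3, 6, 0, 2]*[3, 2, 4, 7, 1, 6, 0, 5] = [2, 5, 1, 6, 7, 0, 3, 4]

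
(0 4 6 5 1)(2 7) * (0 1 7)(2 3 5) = (0 4 6 2)(3 5 7)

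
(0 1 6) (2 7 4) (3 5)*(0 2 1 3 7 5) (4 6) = (0 3) (1 4) (2 5 7 6) 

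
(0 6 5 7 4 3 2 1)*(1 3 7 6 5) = (0 5 6 1)(2 3)(4 7)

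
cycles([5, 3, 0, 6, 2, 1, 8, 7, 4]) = (0 5 1 3 6 8 4 2)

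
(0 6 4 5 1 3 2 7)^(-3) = (0 3 4 7 1 6 2 5)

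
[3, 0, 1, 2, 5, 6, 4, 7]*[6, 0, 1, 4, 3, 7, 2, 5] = [4, 6, 0, 1, 7, 2, 3, 5]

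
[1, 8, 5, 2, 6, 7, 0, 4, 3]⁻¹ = [6, 0, 3, 8, 7, 2, 4, 5, 1]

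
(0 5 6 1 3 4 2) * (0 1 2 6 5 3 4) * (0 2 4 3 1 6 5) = (0 1 3 2 6 4 5)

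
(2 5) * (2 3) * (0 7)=(0 7) (2 5 3) 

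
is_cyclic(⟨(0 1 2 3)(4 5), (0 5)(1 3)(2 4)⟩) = no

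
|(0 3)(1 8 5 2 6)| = 10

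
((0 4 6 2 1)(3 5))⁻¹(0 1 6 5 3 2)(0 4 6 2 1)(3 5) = (0 2 3 5 1 4)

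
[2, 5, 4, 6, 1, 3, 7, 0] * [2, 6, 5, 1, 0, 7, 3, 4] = [5, 7, 0, 3, 6, 1, 4, 2]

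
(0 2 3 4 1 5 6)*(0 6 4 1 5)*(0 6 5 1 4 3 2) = (1 6 5 3 4)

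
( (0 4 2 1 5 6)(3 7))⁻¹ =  (0 6 5 1 2 4)(3 7)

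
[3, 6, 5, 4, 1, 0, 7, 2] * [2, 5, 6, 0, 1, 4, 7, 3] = [0, 7, 4, 1, 5, 2, 3, 6]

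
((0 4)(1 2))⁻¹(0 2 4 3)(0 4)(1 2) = (0 3 4 1)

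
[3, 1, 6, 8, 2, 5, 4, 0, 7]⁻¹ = [7, 1, 4, 0, 6, 5, 2, 8, 3]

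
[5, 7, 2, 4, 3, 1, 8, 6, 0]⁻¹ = [8, 5, 2, 4, 3, 0, 7, 1, 6]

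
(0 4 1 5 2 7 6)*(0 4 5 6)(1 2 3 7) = (0 5 3 7)(1 6 4 2)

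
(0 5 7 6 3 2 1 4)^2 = (0 7 3 1)(2 4 5 6)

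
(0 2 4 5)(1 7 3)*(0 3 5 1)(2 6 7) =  (0 6 7 5 3)(1 2 4)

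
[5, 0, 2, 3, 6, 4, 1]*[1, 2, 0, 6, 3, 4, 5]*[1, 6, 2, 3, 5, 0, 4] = [5, 6, 1, 4, 0, 3, 2]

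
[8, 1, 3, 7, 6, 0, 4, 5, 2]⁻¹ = [5, 1, 8, 2, 6, 7, 4, 3, 0]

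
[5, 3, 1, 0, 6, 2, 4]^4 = [3, 2, 5, 1, 4, 0, 6]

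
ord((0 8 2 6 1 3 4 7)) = 8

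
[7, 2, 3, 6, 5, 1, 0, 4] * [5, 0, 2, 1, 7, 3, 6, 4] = [4, 2, 1, 6, 3, 0, 5, 7]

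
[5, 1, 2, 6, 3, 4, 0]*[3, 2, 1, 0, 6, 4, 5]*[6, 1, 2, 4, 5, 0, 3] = [5, 2, 1, 0, 6, 3, 4]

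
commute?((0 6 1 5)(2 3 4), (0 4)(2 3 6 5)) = no:(0 6 1 5)(2 3 4)*(0 4)(2 3 6 5) = (0 5 4 3)(1 2 6), (0 4)(2 3 6 5)*(0 6 1 5)(2 3 4) = (0 2 4 6)(1 5 3)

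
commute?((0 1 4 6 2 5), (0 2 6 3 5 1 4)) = no:(0 1 4 6 2 5) * (0 2 6 3 5 1 4) = (0 4 3 5 2 1), (0 2 6 3 5 1 4) * (0 1 4 6 2 5) = (0 5 4 1 6 3)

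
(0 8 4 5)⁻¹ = (0 5 4 8)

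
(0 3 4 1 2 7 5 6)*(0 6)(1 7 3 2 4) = (0 2 3 1 4 7 5)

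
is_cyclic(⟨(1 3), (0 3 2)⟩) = no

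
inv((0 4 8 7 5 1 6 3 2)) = (0 2 3 6 1 5 7 8 4)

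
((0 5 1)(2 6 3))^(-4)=(0 1 5)(2 3 6)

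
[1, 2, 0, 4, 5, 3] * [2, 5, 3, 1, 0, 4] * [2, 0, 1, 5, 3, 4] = [4, 5, 1, 2, 3, 0]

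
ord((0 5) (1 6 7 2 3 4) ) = 6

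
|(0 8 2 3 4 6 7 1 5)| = 9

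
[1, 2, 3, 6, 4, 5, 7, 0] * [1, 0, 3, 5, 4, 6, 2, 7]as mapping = [0→0, 1→3, 2→5, 3→2, 4→4, 5→6, 6→7, 7→1]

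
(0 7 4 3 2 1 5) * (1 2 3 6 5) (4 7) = (0 4 6 5) 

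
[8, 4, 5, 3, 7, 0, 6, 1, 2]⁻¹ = [5, 7, 8, 3, 1, 2, 6, 4, 0]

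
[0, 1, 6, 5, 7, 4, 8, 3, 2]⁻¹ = [0, 1, 8, 7, 5, 3, 2, 4, 6]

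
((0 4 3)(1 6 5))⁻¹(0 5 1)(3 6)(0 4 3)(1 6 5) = (0 5)(1 6 4)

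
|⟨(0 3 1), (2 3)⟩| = 24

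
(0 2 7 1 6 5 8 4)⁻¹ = (0 4 8 5 6 1 7 2)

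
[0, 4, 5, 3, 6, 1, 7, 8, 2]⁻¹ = [0, 5, 8, 3, 1, 2, 4, 6, 7]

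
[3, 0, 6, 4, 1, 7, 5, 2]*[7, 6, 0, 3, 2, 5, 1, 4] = [3, 7, 1, 2, 6, 4, 5, 0]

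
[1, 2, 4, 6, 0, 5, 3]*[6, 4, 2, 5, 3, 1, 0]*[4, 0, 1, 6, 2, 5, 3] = [2, 1, 6, 4, 3, 0, 5]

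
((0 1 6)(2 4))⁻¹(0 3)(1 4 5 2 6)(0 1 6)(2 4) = (0 6 2 5 4)(1 3)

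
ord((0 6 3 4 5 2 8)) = 7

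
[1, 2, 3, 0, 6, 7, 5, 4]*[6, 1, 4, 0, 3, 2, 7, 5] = [1, 4, 0, 6, 7, 5, 2, 3]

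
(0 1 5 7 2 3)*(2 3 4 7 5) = (0 1 2 4 7 3)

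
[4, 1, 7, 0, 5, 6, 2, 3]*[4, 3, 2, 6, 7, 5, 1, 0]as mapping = [0→7, 1→3, 2→0, 3→4, 4→5, 5→1, 6→2, 7→6]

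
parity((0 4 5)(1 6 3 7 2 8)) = odd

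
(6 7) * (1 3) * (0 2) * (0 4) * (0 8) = (0 2 4 8)(1 3)(6 7)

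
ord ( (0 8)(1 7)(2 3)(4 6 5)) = 6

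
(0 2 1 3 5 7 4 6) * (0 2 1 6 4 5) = (0 1 3)(2 6)(5 7)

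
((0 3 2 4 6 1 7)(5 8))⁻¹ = (0 7 1 6 4 2 3)(5 8)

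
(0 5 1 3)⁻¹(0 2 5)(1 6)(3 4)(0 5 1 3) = (0 4)(1 5 2)(3 6)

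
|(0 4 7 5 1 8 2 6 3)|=9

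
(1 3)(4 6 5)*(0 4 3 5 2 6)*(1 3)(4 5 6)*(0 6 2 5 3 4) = (0 3 4 6 5 1 2)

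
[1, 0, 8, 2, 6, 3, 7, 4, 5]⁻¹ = [1, 0, 3, 5, 7, 8, 4, 6, 2]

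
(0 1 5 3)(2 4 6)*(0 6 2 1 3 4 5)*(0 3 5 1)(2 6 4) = (0 5 2 1 3 4 6)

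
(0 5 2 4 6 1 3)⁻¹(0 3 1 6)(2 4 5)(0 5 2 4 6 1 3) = (0 3 1 5)(2 4 6)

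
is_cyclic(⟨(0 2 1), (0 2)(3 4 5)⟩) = no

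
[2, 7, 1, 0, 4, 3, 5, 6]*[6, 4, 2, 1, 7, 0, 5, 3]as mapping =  [0→2, 1→3, 2→4, 3→6, 4→7, 5→1, 6→0, 7→5]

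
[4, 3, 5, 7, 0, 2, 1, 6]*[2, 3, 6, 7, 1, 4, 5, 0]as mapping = [0→1, 1→7, 2→4, 3→0, 4→2, 5→6, 6→3, 7→5]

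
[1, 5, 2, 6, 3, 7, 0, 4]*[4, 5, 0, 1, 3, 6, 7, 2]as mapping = [0→5, 1→6, 2→0, 3→7, 4→1, 5→2, 6→4, 7→3]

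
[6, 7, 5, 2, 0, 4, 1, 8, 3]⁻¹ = [4, 6, 3, 8, 5, 2, 0, 1, 7]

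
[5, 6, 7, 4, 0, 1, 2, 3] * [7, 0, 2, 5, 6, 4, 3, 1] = [4, 3, 1, 6, 7, 0, 2, 5]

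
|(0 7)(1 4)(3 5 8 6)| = 4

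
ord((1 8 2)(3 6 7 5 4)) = 15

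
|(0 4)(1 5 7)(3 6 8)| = 6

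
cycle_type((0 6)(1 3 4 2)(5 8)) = 2^2.4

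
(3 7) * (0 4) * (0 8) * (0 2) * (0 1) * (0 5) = (0 4 8 2 1 5)(3 7)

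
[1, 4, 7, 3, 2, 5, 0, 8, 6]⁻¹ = [6, 0, 4, 3, 1, 5, 8, 2, 7]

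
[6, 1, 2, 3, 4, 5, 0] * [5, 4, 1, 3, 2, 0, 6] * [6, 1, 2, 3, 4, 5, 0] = [0, 4, 1, 3, 2, 6, 5]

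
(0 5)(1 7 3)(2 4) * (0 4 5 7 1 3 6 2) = (0 7 6 2 5 4)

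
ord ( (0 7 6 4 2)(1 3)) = 10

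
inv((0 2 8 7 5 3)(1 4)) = (0 3 5 7 8 2)(1 4)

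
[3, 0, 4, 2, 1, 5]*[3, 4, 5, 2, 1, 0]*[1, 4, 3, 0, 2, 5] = [3, 0, 4, 5, 2, 1]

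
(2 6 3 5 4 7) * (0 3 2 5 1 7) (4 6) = (0 3 1 7 5 6 2 4) 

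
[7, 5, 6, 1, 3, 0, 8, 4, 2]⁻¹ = [5, 3, 8, 4, 7, 1, 2, 0, 6]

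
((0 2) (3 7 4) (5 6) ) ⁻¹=(0 2) (3 4 7) (5 6) 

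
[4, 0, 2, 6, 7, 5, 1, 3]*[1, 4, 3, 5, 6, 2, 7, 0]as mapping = [0→6, 1→1, 2→3, 3→7, 4→0, 5→2, 6→4, 7→5]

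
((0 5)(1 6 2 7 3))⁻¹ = (0 5)(1 3 7 2 6)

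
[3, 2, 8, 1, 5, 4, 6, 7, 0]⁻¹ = [8, 3, 1, 0, 5, 4, 6, 7, 2]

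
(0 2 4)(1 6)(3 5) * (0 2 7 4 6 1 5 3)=(0 7 4 2 6 5)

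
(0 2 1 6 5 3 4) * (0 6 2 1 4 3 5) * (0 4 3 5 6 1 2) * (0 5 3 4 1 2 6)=(0 6 1 5)(2 4)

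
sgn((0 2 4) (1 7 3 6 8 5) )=-1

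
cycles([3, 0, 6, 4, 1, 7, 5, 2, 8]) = (0 3 4 1)(2 6 5 7)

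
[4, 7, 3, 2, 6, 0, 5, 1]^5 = [4, 7, 3, 2, 6, 0, 5, 1]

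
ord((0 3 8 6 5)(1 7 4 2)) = 20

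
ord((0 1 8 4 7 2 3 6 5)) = 9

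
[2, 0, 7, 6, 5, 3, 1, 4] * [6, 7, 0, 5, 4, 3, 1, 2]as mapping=[0→0, 1→6, 2→2, 3→1, 4→3, 5→5, 6→7, 7→4]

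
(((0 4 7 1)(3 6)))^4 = ()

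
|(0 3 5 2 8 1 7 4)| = 8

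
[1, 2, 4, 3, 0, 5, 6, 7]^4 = [0, 1, 2, 3, 4, 5, 6, 7]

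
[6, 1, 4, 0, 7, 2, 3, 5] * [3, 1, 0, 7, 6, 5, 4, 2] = [4, 1, 6, 3, 2, 0, 7, 5]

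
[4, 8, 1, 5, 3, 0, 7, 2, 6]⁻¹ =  [5, 2, 7, 4, 0, 3, 8, 6, 1]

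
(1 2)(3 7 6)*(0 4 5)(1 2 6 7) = (0 4 5)(1 6 3)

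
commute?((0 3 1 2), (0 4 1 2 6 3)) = no:(0 3 1 2)*(0 4 1 2 6 3) = (1 6 3 2 4), (0 4 1 2 6 3)*(0 3 1 2) = (0 4 2 6 1)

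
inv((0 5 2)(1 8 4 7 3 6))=(0 2 5)(1 6 3 7 4 8)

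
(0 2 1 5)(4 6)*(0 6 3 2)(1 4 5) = (2 4 3)(5 6)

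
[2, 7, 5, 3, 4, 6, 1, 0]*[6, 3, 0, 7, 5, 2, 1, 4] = [0, 4, 2, 7, 5, 1, 3, 6]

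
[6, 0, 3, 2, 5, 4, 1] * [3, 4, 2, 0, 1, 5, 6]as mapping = [0→6, 1→3, 2→0, 3→2, 4→5, 5→1, 6→4]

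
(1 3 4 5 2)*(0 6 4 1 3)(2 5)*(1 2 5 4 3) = (0 6 3 2 1)(4 5)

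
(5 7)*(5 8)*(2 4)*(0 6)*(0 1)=(0 6 1) (2 4) (5 7 8) 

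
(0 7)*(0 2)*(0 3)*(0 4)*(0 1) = (0 7 2 3 4 1)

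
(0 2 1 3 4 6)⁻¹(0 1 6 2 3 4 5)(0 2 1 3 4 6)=(0 1 4 6 5 2 3)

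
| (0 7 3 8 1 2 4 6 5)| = 9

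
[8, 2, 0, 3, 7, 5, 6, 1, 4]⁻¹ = [2, 7, 1, 3, 8, 5, 6, 4, 0]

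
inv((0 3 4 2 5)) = (0 5 2 4 3)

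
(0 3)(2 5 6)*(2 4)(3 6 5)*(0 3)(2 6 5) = (0 5 2)(4 6)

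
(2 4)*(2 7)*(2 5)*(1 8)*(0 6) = (0 6)(1 8)(2 4 7 5)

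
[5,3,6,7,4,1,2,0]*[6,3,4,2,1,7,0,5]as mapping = [0→7,1→2,2→0,3→5,4→1,5→3,6→4,7→6]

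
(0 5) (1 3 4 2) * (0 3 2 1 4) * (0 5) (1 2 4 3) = (1 4 2 3 5) 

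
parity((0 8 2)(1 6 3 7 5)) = even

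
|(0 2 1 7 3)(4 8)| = 10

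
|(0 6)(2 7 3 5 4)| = 10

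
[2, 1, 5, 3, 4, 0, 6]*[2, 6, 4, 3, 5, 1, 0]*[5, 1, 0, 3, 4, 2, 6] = [4, 6, 1, 3, 2, 0, 5]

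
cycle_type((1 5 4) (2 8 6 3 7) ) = 3.5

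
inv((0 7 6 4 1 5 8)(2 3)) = (0 8 5 1 4 6 7)(2 3)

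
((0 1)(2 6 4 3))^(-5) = (0 1)(2 3 4 6)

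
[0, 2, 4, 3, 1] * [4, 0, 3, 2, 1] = [4, 3, 1, 2, 0]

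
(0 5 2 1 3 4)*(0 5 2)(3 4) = (0 2 1 4 5)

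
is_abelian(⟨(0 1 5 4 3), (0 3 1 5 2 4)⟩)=no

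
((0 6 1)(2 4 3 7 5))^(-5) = (0 6 1)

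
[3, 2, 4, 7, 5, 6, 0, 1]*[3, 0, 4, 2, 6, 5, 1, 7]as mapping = [0→2, 1→4, 2→6, 3→7, 4→5, 5→1, 6→3, 7→0]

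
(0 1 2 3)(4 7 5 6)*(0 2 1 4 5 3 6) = (0 4 7 3 2 6 5)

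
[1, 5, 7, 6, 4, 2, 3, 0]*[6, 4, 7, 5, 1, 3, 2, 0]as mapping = [0→4, 1→3, 2→0, 3→2, 4→1, 5→7, 6→5, 7→6]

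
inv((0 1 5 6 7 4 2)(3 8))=(0 2 4 7 6 5 1)(3 8)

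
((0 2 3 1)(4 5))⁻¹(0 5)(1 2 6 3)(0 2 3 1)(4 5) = (0 3 6 1)(2 4)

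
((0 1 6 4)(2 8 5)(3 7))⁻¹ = (0 4 6 1)(2 5 8)(3 7)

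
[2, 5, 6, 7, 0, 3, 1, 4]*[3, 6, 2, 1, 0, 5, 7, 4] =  [2, 5, 7, 4, 3, 1, 6, 0]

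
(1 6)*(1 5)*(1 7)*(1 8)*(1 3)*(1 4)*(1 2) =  (1 6 5 7 8 3 4 2)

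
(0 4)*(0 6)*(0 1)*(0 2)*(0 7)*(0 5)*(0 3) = (0 4 6 1 2 7 5 3)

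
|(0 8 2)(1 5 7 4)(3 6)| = 12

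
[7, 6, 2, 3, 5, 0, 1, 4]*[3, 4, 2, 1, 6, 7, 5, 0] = [0, 5, 2, 1, 7, 3, 4, 6]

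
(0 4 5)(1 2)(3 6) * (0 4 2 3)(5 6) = (0 2 1 3 5 4 6)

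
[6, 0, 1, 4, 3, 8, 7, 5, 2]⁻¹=[1, 2, 8, 4, 3, 7, 0, 6, 5]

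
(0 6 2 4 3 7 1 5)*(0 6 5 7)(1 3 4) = (0 5 6 2 1 7 3)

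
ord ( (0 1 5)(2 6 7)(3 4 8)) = 3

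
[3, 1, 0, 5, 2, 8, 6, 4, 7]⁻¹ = [2, 1, 4, 0, 7, 3, 6, 8, 5]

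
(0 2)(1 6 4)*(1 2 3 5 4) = (0 3 5 4 2)(1 6)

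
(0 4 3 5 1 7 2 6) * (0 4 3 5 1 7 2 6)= (0 3 1 2)(4 5 7 6)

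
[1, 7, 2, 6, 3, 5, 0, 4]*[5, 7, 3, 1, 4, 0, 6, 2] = [7, 2, 3, 6, 1, 0, 5, 4]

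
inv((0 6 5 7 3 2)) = (0 2 3 7 5 6)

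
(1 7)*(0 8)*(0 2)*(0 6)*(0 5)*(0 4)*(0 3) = (0 8 2 6 5 4 3) (1 7) 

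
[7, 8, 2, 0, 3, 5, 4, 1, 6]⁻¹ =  [3, 7, 2, 4, 6, 5, 8, 0, 1]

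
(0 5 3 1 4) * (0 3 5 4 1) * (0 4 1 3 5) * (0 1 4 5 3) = (0 4 3 5 1)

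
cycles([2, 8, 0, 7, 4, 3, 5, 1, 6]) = (0 2)(1 8 6 5 3 7)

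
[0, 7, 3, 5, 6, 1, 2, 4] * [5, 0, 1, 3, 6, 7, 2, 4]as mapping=[0→5, 1→4, 2→3, 3→7, 4→2, 5→0, 6→1, 7→6]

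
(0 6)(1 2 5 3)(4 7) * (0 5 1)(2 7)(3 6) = (0 3)(1 7 4 2)(5 6)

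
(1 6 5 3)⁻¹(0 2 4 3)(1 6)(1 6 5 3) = (0 2 4 1)(5 6)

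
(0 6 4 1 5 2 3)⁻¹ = (0 3 2 5 1 4 6)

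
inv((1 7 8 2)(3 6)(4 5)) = (1 2 8 7)(3 6)(4 5)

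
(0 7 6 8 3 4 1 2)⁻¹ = (0 2 1 4 3 8 6 7)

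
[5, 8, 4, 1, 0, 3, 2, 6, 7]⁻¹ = [4, 3, 6, 5, 2, 0, 7, 8, 1]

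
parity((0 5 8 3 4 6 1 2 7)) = even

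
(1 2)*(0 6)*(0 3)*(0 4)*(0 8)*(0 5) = (0 6 3 4 8 5)(1 2)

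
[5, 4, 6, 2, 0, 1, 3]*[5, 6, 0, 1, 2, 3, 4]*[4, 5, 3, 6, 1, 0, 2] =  [6, 3, 1, 4, 0, 2, 5]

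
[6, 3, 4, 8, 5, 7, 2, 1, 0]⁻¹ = [8, 7, 6, 1, 2, 4, 0, 5, 3]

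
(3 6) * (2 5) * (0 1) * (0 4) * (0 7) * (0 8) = (0 1 4 7 8)(2 5)(3 6)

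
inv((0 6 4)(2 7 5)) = (0 4 6)(2 5 7)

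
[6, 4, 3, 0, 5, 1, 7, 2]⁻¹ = [3, 5, 7, 2, 1, 4, 0, 6]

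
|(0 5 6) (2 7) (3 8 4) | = 6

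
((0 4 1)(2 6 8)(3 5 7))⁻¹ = (0 1 4)(2 8 6)(3 7 5)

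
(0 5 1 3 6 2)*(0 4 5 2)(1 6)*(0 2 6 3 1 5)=(0 6 2 4)(3 5)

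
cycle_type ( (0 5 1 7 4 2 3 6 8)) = 9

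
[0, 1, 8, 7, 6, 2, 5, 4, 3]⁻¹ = [0, 1, 5, 8, 7, 6, 4, 3, 2]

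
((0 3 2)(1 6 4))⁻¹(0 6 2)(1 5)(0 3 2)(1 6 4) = (0 3 4)(5 6)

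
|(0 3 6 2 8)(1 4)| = 10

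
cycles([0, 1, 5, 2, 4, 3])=(2 5 3)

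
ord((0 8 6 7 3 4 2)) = 7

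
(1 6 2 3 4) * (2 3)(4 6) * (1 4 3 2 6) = (1 3)(2 6)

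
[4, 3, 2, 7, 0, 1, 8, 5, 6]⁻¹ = [4, 5, 2, 1, 0, 7, 8, 3, 6]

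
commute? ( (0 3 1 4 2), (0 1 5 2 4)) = no: (0 3 1 4 2)*(0 1 5 2 4) = (0 3 5 2 1), (0 1 5 2 4)*(0 3 1 4 2) = (0 4 3 1 5)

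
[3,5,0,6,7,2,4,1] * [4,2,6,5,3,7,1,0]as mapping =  [0→5,1→7,2→4,3→1,4→0,5→6,6→3,7→2]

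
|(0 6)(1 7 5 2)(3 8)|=4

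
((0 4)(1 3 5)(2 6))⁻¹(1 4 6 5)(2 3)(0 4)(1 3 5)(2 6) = (0 2 1 3)(5 6)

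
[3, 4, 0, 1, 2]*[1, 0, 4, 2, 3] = [2, 3, 1, 0, 4]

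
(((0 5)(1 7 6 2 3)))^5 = (0 5)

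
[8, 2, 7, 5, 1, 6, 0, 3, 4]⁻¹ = [6, 4, 1, 7, 8, 3, 5, 2, 0]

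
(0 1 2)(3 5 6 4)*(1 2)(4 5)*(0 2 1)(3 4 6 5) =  (0 1)(3 6)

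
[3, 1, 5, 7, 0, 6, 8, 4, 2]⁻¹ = [4, 1, 8, 0, 7, 2, 5, 3, 6]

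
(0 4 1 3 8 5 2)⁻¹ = (0 2 5 8 3 1 4)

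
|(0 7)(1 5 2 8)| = 4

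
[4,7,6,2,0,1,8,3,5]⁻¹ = [4,5,3,7,0,8,2,1,6]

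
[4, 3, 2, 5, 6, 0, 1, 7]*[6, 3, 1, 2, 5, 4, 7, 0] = [5, 2, 1, 4, 7, 6, 3, 0]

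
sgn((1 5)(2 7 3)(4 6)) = 1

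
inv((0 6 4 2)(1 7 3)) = (0 2 4 6)(1 3 7)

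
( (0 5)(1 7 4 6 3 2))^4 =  (1 3 4)(2 6 7)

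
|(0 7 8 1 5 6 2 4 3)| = 9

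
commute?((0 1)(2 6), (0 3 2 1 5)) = no:(0 1)(2 6)*(0 3 2 1 5) = (0 5)(1 3 2 6), (0 3 2 1 5)*(0 1)(2 6) = (0 3 6 2)(1 5)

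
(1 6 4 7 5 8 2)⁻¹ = (1 2 8 5 7 4 6)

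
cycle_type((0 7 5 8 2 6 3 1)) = 8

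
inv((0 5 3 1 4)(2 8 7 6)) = (0 4 1 3 5)(2 6 7 8)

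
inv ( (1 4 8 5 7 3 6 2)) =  (1 2 6 3 7 5 8 4)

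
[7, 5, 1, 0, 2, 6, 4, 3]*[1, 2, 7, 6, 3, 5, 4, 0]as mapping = [0→0, 1→5, 2→2, 3→1, 4→7, 5→4, 6→3, 7→6]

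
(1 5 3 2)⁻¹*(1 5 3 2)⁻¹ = (1 3)(2 5)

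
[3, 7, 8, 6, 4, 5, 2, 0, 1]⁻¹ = [7, 8, 6, 0, 4, 5, 3, 1, 2]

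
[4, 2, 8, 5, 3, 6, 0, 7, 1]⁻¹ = [6, 8, 1, 4, 0, 3, 5, 7, 2]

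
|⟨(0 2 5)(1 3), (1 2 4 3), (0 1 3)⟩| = 720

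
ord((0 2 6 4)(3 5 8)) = 12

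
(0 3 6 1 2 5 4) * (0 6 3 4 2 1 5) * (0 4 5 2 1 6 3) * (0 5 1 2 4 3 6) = (0 1) (2 3 5) (4 6) 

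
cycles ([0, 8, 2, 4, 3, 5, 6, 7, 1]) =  (1 8)(3 4)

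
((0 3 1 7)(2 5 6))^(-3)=(0 3 1 7)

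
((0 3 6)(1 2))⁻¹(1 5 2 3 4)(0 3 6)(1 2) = (1 6 4 2 5)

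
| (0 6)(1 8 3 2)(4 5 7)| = 12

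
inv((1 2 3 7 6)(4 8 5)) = (1 6 7 3 2)(4 5 8)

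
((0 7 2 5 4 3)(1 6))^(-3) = (0 5)(1 6)(2 3)(4 7)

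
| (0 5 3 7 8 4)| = 6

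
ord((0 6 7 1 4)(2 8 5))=15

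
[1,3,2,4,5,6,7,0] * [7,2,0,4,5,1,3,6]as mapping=[0→2,1→4,2→0,3→5,4→1,5→3,6→6,7→7]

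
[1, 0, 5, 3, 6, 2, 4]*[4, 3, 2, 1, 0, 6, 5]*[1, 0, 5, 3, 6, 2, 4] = [3, 6, 4, 0, 2, 5, 1]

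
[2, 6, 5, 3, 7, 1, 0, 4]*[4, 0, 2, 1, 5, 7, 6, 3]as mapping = [0→2, 1→6, 2→7, 3→1, 4→3, 5→0, 6→4, 7→5]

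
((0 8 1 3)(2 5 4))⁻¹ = (0 3 1 8)(2 4 5)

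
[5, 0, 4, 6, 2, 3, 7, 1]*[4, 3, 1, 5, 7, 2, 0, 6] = [2, 4, 7, 0, 1, 5, 6, 3]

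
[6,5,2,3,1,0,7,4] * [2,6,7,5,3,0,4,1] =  [4,0,7,5,6,2,1,3]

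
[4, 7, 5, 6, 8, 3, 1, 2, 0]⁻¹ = [8, 6, 7, 5, 0, 2, 3, 1, 4]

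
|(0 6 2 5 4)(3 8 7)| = 15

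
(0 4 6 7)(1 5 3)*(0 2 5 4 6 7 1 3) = (0 6 1 4 7 2 5)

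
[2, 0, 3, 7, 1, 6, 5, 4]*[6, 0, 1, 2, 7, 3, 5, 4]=[1, 6, 2, 4, 0, 5, 3, 7]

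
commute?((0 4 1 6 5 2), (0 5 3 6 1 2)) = no:(0 4 1 6 5 2) * (0 5 3 6 1 2) = (0 4 2 5)(3 6), (0 5 3 6 1 2) * (0 4 1 6 5 2) = (0 2 4 1)(3 5)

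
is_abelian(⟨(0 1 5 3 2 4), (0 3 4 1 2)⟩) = no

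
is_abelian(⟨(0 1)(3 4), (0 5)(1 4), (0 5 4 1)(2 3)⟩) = no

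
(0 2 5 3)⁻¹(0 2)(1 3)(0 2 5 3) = (0 1)(2 5)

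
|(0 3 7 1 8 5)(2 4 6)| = 6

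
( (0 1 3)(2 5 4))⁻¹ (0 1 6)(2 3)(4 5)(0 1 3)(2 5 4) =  (0 5)(1 3 6)(2 4)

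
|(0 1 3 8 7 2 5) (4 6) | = 14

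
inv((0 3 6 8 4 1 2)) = (0 2 1 4 8 6 3)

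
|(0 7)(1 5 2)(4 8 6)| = 6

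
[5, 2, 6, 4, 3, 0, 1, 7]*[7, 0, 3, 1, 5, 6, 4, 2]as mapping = [0→6, 1→3, 2→4, 3→5, 4→1, 5→7, 6→0, 7→2]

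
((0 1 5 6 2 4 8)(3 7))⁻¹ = (0 8 4 2 6 5 1)(3 7)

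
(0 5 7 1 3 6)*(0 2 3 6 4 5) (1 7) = (1 6 2 3 4 5) 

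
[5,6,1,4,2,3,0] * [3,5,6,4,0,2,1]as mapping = [0→2,1→1,2→5,3→0,4→6,5→4,6→3]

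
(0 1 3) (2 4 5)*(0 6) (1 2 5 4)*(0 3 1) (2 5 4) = (0 5 4 2) (3 6) 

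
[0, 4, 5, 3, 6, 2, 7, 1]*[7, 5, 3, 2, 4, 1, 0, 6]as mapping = [0→7, 1→4, 2→1, 3→2, 4→0, 5→3, 6→6, 7→5]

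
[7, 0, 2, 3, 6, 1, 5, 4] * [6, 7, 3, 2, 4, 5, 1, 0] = [0, 6, 3, 2, 1, 7, 5, 4]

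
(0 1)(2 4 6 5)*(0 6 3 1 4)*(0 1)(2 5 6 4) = (0 2 1 4 3)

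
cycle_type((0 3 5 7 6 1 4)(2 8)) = 2.7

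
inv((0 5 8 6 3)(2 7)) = (0 3 6 8 5)(2 7)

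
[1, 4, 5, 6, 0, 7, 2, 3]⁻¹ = [4, 0, 6, 7, 1, 2, 3, 5]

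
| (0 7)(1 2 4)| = 6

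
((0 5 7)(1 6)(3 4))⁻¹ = (0 7 5)(1 6)(3 4)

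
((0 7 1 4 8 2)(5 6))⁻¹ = (0 2 8 4 1 7)(5 6)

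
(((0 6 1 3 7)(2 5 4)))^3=(0 3 6 7 1)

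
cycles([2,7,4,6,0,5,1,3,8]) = (0 2 4)(1 7 3 6)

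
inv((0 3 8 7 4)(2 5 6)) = (0 4 7 8 3)(2 6 5)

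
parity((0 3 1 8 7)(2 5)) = odd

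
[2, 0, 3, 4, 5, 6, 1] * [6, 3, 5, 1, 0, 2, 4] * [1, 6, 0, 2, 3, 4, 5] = [4, 5, 6, 1, 0, 3, 2]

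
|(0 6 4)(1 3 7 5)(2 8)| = 12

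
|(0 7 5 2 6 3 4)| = 7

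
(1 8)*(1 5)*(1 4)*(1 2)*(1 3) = (1 8 5 4 2 3)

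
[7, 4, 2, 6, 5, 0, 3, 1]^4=[5, 7, 2, 3, 1, 4, 6, 0]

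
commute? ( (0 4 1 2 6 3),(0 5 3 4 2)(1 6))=no: (0 4 1 2 6 3) * (0 5 3 4 2)(1 6)=(0 2 1)(3 5)(4 6),(0 5 3 4 2)(1 6) * (0 4 1 2 6 3)=(0 5)(1 3)(2 4 6)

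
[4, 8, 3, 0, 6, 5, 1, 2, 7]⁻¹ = [3, 6, 7, 2, 0, 5, 4, 8, 1]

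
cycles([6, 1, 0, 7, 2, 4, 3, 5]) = (0 6 3 7 5 4 2)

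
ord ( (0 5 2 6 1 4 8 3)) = 8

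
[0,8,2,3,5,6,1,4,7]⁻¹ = [0,6,2,3,7,4,5,8,1]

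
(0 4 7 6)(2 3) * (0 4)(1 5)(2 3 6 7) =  (1 5)(2 6 4)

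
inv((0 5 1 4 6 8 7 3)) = (0 3 7 8 6 4 1 5)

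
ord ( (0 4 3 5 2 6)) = 6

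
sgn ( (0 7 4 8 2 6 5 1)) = -1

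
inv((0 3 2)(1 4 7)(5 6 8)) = (0 2 3)(1 7 4)(5 8 6)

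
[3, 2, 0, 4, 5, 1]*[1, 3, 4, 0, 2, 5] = [0, 4, 1, 2, 5, 3]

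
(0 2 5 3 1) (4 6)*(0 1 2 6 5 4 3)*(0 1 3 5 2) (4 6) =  (0 4 2 6 5 1 3) 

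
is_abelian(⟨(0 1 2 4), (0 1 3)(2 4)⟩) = no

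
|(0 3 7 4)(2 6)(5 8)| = 4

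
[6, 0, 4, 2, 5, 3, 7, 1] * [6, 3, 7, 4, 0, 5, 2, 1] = [2, 6, 0, 7, 5, 4, 1, 3]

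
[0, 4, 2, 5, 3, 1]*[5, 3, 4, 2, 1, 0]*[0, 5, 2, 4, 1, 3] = [3, 5, 1, 0, 2, 4]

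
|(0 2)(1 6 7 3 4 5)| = 6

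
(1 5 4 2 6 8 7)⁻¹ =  (1 7 8 6 2 4 5)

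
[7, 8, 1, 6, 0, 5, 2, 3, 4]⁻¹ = [4, 2, 6, 7, 8, 5, 3, 0, 1]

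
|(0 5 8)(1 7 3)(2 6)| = 6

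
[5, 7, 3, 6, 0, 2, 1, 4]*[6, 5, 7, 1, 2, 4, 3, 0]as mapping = [0→4, 1→0, 2→1, 3→3, 4→6, 5→7, 6→5, 7→2]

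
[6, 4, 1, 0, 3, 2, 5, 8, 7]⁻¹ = [3, 2, 5, 4, 1, 6, 0, 8, 7]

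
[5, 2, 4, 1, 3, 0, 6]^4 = [0, 1, 2, 3, 4, 5, 6]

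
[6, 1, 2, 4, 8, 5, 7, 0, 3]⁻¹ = [7, 1, 2, 8, 3, 5, 0, 6, 4]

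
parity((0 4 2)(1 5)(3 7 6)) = odd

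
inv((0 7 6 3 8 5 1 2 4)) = (0 4 2 1 5 8 3 6 7)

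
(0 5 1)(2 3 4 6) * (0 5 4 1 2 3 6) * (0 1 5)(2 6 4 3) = (0 3 5 6 2 4 1)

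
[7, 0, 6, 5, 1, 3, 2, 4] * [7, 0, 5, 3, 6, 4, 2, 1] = [1, 7, 2, 4, 0, 3, 5, 6]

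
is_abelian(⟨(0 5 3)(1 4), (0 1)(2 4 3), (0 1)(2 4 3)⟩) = no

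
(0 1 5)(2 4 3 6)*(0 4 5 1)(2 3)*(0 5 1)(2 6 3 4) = (0 5 2 1)(4 6)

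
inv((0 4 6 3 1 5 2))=(0 2 5 1 3 6 4)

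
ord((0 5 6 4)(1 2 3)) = 12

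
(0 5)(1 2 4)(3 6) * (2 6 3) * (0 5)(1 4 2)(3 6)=(1 3 6)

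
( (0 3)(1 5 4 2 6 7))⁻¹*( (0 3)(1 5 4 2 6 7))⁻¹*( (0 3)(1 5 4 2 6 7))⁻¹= (0 3)(1 2)(4 7)(5 6)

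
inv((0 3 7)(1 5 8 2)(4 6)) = (0 7 3)(1 2 8 5)(4 6)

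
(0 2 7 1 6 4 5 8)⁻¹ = (0 8 5 4 6 1 7 2)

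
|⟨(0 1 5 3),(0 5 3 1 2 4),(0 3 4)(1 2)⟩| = 720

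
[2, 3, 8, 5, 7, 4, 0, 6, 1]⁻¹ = [6, 8, 0, 1, 5, 3, 7, 4, 2]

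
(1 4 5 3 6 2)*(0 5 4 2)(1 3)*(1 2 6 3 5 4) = (0 4 1 6)(2 5)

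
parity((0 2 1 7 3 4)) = odd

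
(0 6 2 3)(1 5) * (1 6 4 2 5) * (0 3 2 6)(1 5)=(0 4 6 1 5)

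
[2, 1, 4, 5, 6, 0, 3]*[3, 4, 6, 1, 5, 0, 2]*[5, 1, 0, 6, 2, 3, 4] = [4, 2, 3, 5, 0, 6, 1]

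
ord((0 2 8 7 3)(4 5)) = 10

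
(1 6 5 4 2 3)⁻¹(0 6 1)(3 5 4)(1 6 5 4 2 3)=(0 5 6)(1 4 2)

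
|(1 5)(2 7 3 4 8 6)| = 6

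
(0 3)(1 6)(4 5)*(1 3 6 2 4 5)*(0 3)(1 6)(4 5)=(0 1 2 5 4 6)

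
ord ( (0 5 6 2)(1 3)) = 4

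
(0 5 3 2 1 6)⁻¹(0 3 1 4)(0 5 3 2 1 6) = (2 6 4 5)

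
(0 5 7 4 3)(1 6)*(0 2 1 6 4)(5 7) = (0 7)(1 4 3 2)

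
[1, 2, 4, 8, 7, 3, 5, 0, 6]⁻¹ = [7, 0, 1, 5, 2, 6, 8, 4, 3]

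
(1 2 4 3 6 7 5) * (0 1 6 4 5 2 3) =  (0 1 3 4) (2 5 6 7) 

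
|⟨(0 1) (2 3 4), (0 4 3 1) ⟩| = 120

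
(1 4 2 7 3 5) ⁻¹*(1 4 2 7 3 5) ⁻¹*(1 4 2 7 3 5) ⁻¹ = (1 7) (2 5) (3 4) 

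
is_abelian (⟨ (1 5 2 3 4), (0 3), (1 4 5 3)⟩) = no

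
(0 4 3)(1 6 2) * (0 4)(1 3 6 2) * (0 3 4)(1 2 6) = (0 3)(1 6 2 4)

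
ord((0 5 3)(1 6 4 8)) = 12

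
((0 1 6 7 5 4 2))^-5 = (0 6 5 2 1 7 4)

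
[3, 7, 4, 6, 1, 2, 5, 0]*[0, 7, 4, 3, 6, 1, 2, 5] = [3, 5, 6, 2, 7, 4, 1, 0]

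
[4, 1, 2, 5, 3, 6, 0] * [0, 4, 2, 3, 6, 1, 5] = [6, 4, 2, 1, 3, 5, 0]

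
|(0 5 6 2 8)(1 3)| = 10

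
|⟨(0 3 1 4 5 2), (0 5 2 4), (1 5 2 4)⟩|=720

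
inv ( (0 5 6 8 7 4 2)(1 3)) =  (0 2 4 7 8 6 5)(1 3)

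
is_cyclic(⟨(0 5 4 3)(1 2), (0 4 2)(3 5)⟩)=no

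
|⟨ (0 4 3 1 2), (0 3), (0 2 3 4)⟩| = 120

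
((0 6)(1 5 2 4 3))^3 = (0 6)(1 4 5 3 2)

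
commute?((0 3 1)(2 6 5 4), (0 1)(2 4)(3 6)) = no:(0 3 1)(2 6 5 4) * (0 1)(2 4)(3 6) = (0 6 5 2 3), (0 1)(2 4)(3 6) * (0 3 1)(2 6 5 4) = (1 3 5 4 6)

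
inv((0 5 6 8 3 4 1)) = (0 1 4 3 8 6 5)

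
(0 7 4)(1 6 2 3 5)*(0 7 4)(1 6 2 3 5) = (0 4 7)(1 2 5 6 3)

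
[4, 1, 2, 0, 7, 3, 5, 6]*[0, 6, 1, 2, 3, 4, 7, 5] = [3, 6, 1, 0, 5, 2, 4, 7]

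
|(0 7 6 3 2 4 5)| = 7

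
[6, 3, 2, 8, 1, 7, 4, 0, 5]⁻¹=[7, 4, 2, 1, 6, 8, 0, 5, 3]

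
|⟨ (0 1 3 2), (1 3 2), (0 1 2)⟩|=24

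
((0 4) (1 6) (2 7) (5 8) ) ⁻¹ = (0 4) (1 6) (2 7) (5 8) 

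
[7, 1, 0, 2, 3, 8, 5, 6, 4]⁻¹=[2, 1, 3, 4, 8, 6, 7, 0, 5]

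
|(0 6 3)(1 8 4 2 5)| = 15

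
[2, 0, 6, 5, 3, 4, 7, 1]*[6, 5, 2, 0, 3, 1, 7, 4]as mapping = [0→2, 1→6, 2→7, 3→1, 4→0, 5→3, 6→4, 7→5]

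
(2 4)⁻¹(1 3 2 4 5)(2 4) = (1 3 4 2 5)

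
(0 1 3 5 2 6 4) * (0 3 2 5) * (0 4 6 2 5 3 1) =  (1 5 3 4)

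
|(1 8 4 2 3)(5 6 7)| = 15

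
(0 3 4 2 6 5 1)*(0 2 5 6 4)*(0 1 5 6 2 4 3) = (1 4 6 2 3)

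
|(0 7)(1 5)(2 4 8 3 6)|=10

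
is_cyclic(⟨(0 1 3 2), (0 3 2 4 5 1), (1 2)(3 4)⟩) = no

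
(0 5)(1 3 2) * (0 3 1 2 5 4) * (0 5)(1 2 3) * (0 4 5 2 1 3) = (0 5 3 4 2)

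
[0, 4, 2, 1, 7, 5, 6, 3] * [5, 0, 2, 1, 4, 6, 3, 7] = [5, 4, 2, 0, 7, 6, 3, 1]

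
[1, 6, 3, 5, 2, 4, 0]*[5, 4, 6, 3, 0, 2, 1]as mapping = [0→4, 1→1, 2→3, 3→2, 4→6, 5→0, 6→5]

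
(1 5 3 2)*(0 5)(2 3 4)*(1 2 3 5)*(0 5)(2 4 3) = (0 1 5 3)(2 4)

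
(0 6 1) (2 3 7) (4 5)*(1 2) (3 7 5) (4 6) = (0 4 3 5 6 2 7 1) 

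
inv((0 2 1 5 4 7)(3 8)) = (0 7 4 5 1 2)(3 8)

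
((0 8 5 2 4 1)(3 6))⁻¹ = (0 1 4 2 5 8)(3 6)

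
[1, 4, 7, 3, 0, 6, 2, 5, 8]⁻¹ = [4, 0, 6, 3, 1, 7, 5, 2, 8]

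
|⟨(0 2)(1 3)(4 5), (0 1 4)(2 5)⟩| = 72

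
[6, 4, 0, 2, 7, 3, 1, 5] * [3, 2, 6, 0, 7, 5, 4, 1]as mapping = [0→4, 1→7, 2→3, 3→6, 4→1, 5→0, 6→2, 7→5]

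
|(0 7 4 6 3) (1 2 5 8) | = 20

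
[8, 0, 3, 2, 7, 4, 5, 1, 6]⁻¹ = [1, 7, 3, 2, 5, 6, 8, 4, 0]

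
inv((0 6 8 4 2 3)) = (0 3 2 4 8 6)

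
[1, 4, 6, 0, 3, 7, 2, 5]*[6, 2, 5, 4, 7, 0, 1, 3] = [2, 7, 1, 6, 4, 3, 5, 0]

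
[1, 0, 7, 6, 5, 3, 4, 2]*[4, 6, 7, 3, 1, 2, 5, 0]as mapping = [0→6, 1→4, 2→0, 3→5, 4→2, 5→3, 6→1, 7→7]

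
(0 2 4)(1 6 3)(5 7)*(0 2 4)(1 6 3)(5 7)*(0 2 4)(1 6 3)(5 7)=(5 7)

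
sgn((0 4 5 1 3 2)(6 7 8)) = -1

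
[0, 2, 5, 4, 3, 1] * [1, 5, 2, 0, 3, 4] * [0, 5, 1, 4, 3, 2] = [5, 1, 3, 4, 0, 2] 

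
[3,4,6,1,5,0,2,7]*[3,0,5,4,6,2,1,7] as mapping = [0→4,1→6,2→1,3→0,4→2,5→3,6→5,7→7] 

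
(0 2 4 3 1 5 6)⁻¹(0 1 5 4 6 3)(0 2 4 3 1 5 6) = (0 1 2 5 6 3)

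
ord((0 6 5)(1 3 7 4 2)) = 15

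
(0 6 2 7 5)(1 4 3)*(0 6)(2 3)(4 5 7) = (1 5 6 3)(2 4)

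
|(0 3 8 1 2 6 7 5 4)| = 9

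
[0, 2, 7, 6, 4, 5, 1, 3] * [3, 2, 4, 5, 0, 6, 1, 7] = [3, 4, 7, 1, 0, 6, 2, 5]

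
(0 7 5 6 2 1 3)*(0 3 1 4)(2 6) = (0 7 5 2 4)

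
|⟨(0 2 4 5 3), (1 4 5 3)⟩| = 120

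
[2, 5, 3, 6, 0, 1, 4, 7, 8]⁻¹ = [4, 5, 0, 2, 6, 1, 3, 7, 8]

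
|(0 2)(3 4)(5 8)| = 2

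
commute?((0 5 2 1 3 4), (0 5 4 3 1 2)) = no:(0 5 2 1 3 4)*(0 5 4 3 1 2) = (0 4 5), (0 5 4 3 1 2)*(0 5 2 1 3 4) = (0 2 5)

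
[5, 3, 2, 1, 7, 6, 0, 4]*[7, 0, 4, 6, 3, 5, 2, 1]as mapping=[0→5, 1→6, 2→4, 3→0, 4→1, 5→2, 6→7, 7→3]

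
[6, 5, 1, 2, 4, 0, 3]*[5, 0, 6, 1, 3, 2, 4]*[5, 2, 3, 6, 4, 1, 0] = [4, 3, 5, 0, 6, 1, 2]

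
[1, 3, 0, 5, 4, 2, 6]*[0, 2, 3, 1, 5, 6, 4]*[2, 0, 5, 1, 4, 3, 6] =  [5, 0, 2, 6, 3, 1, 4]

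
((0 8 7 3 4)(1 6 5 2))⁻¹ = (0 4 3 7 8)(1 2 5 6)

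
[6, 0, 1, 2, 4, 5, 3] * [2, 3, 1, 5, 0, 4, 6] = [6, 2, 3, 1, 0, 4, 5]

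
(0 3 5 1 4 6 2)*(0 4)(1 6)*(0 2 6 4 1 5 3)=(1 2)(4 5)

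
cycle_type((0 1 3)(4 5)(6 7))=2^2.3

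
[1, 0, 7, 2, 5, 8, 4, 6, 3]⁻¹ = [1, 0, 3, 8, 6, 4, 7, 2, 5]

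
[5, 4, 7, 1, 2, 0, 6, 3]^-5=[5, 1, 2, 3, 4, 0, 6, 7]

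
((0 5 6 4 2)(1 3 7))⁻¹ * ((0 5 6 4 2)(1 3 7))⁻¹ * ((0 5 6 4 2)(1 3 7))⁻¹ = (0 6 2 5 4)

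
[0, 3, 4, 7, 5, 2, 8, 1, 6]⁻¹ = [0, 7, 5, 1, 2, 4, 8, 3, 6]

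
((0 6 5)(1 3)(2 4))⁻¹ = (0 5 6)(1 3)(2 4)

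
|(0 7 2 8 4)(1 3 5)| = 15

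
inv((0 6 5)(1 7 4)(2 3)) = (0 5 6)(1 4 7)(2 3)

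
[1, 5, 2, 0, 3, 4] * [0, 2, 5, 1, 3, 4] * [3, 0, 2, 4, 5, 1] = [2, 5, 1, 3, 0, 4]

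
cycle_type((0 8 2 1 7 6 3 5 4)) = 9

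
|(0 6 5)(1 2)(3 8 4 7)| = 12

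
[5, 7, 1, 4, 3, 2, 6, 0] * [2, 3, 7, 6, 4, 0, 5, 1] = [0, 1, 3, 4, 6, 7, 5, 2]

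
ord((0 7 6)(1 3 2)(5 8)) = 6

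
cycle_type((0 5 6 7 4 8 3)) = 7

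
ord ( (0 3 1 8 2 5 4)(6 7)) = 14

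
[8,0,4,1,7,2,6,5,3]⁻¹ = [1,3,5,8,2,7,6,4,0]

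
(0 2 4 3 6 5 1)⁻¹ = (0 1 5 6 3 4 2)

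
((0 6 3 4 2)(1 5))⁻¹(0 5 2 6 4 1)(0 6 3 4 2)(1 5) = (0 3 2 5 6 1)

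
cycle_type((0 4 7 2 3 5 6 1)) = 8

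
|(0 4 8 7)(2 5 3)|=12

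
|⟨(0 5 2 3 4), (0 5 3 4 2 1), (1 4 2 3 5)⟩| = 720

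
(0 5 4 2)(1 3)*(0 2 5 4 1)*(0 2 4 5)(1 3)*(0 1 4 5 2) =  (0 2 5 3)(1 4)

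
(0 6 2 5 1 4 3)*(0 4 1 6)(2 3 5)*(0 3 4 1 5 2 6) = (0 3 1 5)(2 6 4)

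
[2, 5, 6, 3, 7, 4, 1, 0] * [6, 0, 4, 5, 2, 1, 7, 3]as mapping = [0→4, 1→1, 2→7, 3→5, 4→3, 5→2, 6→0, 7→6]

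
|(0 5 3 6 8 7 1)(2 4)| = 14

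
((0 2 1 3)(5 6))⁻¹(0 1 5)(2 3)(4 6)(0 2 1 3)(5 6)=(0 1)(2 3 6)(4 5)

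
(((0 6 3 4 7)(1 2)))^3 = (0 4 6 7 3)(1 2)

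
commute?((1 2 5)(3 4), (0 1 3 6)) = no:(1 2 5)(3 4)*(0 1 3 6) = (0 1 2 5 3 4 6), (0 1 3 6)*(1 2 5)(3 4) = (0 2 5 1 4 3 6)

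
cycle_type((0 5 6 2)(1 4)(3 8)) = 2^2.4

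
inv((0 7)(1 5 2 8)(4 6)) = (0 7)(1 8 2 5)(4 6)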